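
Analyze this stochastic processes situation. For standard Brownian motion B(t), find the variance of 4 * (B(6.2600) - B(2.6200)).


Var(alpha*(B(t)-B(s))) = alpha^2 * (t-s)
= 4^2 * (6.2600 - 2.6200)
= 16 * 3.6400
= 58.2400

58.2400


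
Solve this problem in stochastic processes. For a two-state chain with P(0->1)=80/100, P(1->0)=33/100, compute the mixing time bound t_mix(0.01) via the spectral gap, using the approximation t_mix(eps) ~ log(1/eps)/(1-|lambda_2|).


lambda_2 = |1 - p01 - p10| = |1 - 0.8000 - 0.3300| = 0.1300
t_mix ~ log(1/eps)/(1 - |lambda_2|)
= log(100)/(1 - 0.1300) = 4.6052/0.8700
= 5.2933

5.2933


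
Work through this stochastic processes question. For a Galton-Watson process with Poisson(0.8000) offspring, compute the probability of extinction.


Since mu = 0.8000 <= 1, extinction probability = 1.

1.0000


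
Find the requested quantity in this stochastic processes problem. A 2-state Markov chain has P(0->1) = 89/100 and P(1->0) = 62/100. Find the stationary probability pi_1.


Stationary distribution: pi_0 = p10/(p01+p10), pi_1 = p01/(p01+p10)
p01 = 0.8900, p10 = 0.6200
pi_1 = 0.5894

0.5894


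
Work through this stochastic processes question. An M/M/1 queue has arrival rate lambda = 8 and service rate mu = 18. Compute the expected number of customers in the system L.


rho = 8/18 = 0.4444
L = rho/(1-rho)
= 0.4444/0.5556
= 0.8000

0.8000


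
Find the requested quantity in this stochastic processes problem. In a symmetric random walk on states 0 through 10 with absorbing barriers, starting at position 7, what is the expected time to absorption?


For symmetric RW on 0,...,N with absorbing barriers, E(i) = i*(N-i)
E(7) = 7 * 3 = 21

21


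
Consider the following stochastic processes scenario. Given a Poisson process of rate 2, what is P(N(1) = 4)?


P(N(t)=k) = (lambda*t)^k * exp(-lambda*t) / k!
lambda*t = 2
= 2^4 * exp(-2) / 4!
= 16 * 0.1353 / 24
= 0.0902

0.0902


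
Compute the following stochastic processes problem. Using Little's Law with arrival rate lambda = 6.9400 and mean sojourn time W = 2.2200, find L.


Little's Law: L = lambda * W
= 6.9400 * 2.2200
= 15.4068

15.4068


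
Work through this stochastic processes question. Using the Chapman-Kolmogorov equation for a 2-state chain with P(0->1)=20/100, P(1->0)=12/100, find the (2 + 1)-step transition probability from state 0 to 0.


P^3 = P^2 * P^1
Computing via matrix multiplication of the transition matrix.
Entry (0,0) of P^3 = 0.5715

0.5715


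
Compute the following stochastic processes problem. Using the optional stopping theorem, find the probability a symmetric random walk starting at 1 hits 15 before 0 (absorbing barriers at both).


By optional stopping theorem: E(M at tau) = M(0) = 1
P(hit 15)*15 + P(hit 0)*0 = 1
P(hit 15) = (1 - 0)/(15 - 0) = 1/15 = 0.0667

0.0667


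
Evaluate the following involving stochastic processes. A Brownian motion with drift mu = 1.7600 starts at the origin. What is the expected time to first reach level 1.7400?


Expected first passage time = a/mu
= 1.7400/1.7600
= 0.9886

0.9886


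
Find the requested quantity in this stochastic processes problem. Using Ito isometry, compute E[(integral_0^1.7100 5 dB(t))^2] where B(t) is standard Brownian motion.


By Ito isometry: E[(int f dB)^2] = int f^2 dt
= 5^2 * 1.7100
= 25 * 1.7100 = 42.7500

42.7500


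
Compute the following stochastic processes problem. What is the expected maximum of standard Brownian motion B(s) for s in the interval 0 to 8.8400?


E(max B(s)) = sqrt(2t/pi)
= sqrt(2*8.8400/pi)
= sqrt(5.6277)
= 2.3723

2.3723


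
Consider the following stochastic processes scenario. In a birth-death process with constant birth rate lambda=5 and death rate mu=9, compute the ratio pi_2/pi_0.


For birth-death process, pi_n/pi_0 = (lambda/mu)^n
= (5/9)^2
= 0.3086

0.3086


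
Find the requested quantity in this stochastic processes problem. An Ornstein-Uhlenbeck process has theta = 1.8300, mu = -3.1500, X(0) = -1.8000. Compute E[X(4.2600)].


E[X(t)] = mu + (X(0) - mu)*exp(-theta*t)
= -3.1500 + (-1.8000 - -3.1500)*exp(-1.8300*4.2600)
= -3.1500 + 1.3500 * 4.1146e-04
= -3.1494

-3.1494


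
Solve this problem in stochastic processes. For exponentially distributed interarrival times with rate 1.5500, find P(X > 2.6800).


P(X > t) = exp(-lambda * t)
= exp(-1.5500 * 2.6800)
= exp(-4.1540) = 0.0157

0.0157


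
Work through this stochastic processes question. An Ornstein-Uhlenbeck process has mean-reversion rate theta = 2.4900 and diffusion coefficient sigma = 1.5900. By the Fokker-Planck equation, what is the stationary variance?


Stationary variance = sigma^2 / (2*theta)
= 1.5900^2 / (2*2.4900)
= 2.5281 / 4.9800
= 0.5077

0.5077


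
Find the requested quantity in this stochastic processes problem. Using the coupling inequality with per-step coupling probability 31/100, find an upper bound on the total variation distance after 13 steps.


TV distance bound <= (1-delta)^n
= (1 - 0.3100)^13
= 0.6900^13
= 0.0080

0.0080


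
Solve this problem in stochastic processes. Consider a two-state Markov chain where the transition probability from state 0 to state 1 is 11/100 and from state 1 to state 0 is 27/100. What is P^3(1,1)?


Computing P^3 by matrix multiplication.
P = [[0.8900, 0.1100], [0.2700, 0.7300]]
After raising P to the power 3:
P^3(1,1) = 0.4588

0.4588


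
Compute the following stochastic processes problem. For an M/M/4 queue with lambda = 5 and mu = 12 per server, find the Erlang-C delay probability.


a = lambda/mu = 0.4167
rho = a/c = 0.1042
Erlang-C formula applied:
C(c,a) = 9.2417e-04

9.2417e-04


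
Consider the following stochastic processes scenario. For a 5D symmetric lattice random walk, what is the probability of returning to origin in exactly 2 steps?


P(return in 2 steps) = P(reverse first step) = 1/(2d)
= 1/10
= 0.1000

0.1000


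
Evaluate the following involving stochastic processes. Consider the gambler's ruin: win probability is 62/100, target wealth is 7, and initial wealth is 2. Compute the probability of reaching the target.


Gambler's ruin formula:
r = q/p = 0.3800/0.6200 = 0.6129
P(win) = (1 - r^i)/(1 - r^N)
= (1 - 0.6129^2)/(1 - 0.6129^7)
= 0.6453

0.6453


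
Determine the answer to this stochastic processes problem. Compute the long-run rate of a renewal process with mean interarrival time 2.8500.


Long-run renewal rate = 1/E(X)
= 1/2.8500
= 0.3509

0.3509


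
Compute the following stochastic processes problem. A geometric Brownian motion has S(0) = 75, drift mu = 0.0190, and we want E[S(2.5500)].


E[S(t)] = S(0) * exp(mu * t)
= 75 * exp(0.0190 * 2.5500)
= 75 * 1.0496
= 78.7232

78.7232


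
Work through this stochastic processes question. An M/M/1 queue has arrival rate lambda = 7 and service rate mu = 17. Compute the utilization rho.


rho = lambda/mu
= 7/17
= 0.4118

0.4118


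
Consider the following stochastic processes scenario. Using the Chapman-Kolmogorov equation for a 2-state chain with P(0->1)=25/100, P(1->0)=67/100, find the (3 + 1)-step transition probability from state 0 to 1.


P^4 = P^3 * P^1
Computing via matrix multiplication of the transition matrix.
Entry (0,1) of P^4 = 0.2717

0.2717


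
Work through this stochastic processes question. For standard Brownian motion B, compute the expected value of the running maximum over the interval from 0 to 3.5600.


E(max B(s)) = sqrt(2t/pi)
= sqrt(2*3.5600/pi)
= sqrt(2.2664)
= 1.5054

1.5054


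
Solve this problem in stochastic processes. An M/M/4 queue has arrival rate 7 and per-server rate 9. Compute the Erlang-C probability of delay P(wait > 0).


a = lambda/mu = 0.7778
rho = a/c = 0.1944
Erlang-C formula applied:
C(c,a) = 0.0087

0.0087


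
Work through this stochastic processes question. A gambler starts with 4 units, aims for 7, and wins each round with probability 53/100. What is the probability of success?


Gambler's ruin formula:
r = q/p = 0.4700/0.5300 = 0.8868
P(win) = (1 - r^i)/(1 - r^N)
= (1 - 0.8868^4)/(1 - 0.8868^7)
= 0.6709

0.6709


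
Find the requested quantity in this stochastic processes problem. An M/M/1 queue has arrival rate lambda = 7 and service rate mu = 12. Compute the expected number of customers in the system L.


rho = 7/12 = 0.5833
L = rho/(1-rho)
= 0.5833/0.4167
= 1.4000

1.4000


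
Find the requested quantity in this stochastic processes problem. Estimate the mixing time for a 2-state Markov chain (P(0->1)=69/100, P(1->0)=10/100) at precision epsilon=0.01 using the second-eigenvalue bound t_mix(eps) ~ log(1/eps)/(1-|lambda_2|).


lambda_2 = |1 - p01 - p10| = |1 - 0.6900 - 0.1000| = 0.2100
t_mix ~ log(1/eps)/(1 - |lambda_2|)
= log(100)/(1 - 0.2100) = 4.6052/0.7900
= 5.8293

5.8293


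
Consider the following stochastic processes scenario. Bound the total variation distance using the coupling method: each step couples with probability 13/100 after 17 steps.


TV distance bound <= (1-delta)^n
= (1 - 0.1300)^17
= 0.8700^17
= 0.0937

0.0937


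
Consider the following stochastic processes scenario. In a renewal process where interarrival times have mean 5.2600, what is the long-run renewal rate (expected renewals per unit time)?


Long-run renewal rate = 1/E(X)
= 1/5.2600
= 0.1901

0.1901


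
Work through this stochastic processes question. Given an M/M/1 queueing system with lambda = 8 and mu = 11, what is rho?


rho = lambda/mu
= 8/11
= 0.7273

0.7273


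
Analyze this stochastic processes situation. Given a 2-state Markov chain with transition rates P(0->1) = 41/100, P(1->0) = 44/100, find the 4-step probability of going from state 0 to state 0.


Computing P^4 by matrix multiplication.
P = [[0.5900, 0.4100], [0.4400, 0.5600]]
After raising P to the power 4:
P^4(0,0) = 0.5179

0.5179


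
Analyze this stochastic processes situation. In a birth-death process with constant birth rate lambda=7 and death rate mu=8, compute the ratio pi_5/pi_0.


For birth-death process, pi_n/pi_0 = (lambda/mu)^n
= (7/8)^5
= 0.5129

0.5129


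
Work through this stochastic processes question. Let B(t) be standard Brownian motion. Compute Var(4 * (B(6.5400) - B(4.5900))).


Var(alpha*(B(t)-B(s))) = alpha^2 * (t-s)
= 4^2 * (6.5400 - 4.5900)
= 16 * 1.9500
= 31.2000

31.2000


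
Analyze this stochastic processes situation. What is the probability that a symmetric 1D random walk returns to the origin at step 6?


P(S(6) = 0) = C(6,3) / 4^3
= 20 / 64
= 0.3125

0.3125


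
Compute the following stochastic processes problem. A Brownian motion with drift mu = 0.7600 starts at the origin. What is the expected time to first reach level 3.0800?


Expected first passage time = a/mu
= 3.0800/0.7600
= 4.0526

4.0526


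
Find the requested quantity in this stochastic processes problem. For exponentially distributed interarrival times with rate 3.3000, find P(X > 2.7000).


P(X > t) = exp(-lambda * t)
= exp(-3.3000 * 2.7000)
= exp(-8.9100) = 1.3503e-04

1.3503e-04


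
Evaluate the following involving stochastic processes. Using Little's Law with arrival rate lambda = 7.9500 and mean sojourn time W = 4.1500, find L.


Little's Law: L = lambda * W
= 7.9500 * 4.1500
= 32.9925

32.9925


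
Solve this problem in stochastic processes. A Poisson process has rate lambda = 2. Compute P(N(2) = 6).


P(N(t)=k) = (lambda*t)^k * exp(-lambda*t) / k!
lambda*t = 4
= 4^6 * exp(-4) / 6!
= 4096 * 0.0183 / 720
= 0.1042

0.1042


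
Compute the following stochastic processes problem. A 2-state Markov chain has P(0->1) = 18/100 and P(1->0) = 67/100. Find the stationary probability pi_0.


Stationary distribution: pi_0 = p10/(p01+p10), pi_1 = p01/(p01+p10)
p01 = 0.1800, p10 = 0.6700
pi_0 = 0.7882

0.7882


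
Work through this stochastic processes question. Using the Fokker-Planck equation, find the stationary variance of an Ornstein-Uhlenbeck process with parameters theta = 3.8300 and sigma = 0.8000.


Stationary variance = sigma^2 / (2*theta)
= 0.8000^2 / (2*3.8300)
= 0.6400 / 7.6600
= 0.0836

0.0836


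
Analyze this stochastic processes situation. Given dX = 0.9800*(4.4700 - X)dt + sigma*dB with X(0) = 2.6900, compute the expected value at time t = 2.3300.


E[X(t)] = mu + (X(0) - mu)*exp(-theta*t)
= 4.4700 + (2.6900 - 4.4700)*exp(-0.9800*2.3300)
= 4.4700 + -1.7800 * 0.1019
= 4.2886

4.2886


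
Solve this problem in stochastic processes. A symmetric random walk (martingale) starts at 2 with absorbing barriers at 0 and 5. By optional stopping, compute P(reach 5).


By optional stopping theorem: E(M at tau) = M(0) = 2
P(hit 5)*5 + P(hit 0)*0 = 2
P(hit 5) = (2 - 0)/(5 - 0) = 2/5 = 0.4000

0.4000


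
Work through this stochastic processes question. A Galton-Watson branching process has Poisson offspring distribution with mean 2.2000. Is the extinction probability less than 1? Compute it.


Since mu = 2.2000 > 1, extinction prob q < 1.
Solve s = exp(mu*(s-1)) iteratively.
q = 0.1563

0.1563


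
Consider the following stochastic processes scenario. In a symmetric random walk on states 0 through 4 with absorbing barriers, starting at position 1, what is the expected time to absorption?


For symmetric RW on 0,...,N with absorbing barriers, E(i) = i*(N-i)
E(1) = 1 * 3 = 3

3


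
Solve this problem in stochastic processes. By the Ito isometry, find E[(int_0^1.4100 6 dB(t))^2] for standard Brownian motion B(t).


By Ito isometry: E[(int f dB)^2] = int f^2 dt
= 6^2 * 1.4100
= 36 * 1.4100 = 50.7600

50.7600


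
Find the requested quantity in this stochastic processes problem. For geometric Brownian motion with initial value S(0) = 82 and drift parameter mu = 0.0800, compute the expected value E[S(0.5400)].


E[S(t)] = S(0) * exp(mu * t)
= 82 * exp(0.0800 * 0.5400)
= 82 * 1.0441
= 85.6200

85.6200


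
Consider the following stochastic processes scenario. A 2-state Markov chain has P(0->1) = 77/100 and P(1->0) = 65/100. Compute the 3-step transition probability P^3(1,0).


Computing P^3 by matrix multiplication.
P = [[0.2300, 0.7700], [0.6500, 0.3500]]
After raising P to the power 3:
P^3(1,0) = 0.4917

0.4917


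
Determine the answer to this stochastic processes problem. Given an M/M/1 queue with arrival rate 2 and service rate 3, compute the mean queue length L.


rho = 2/3 = 0.6667
L = rho/(1-rho)
= 0.6667/0.3333
= 2.0000

2.0000


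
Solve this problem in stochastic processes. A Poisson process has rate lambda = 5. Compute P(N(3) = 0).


P(N(t)=k) = (lambda*t)^k * exp(-lambda*t) / k!
lambda*t = 15
= 15^0 * exp(-15) / 0!
= 1 * 3.0590e-07 / 1
= 3.0590e-07

3.0590e-07


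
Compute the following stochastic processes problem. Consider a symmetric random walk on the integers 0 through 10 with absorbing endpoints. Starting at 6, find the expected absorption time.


For symmetric RW on 0,...,N with absorbing barriers, E(i) = i*(N-i)
E(6) = 6 * 4 = 24

24


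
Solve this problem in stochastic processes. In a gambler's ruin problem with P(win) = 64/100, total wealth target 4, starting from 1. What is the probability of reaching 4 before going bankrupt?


Gambler's ruin formula:
r = q/p = 0.3600/0.6400 = 0.5625
P(win) = (1 - r^i)/(1 - r^N)
= (1 - 0.5625^1)/(1 - 0.5625^4)
= 0.4862

0.4862


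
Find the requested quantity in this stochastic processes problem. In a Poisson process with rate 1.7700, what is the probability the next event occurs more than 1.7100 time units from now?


P(X > t) = exp(-lambda * t)
= exp(-1.7700 * 1.7100)
= exp(-3.0267) = 0.0485

0.0485


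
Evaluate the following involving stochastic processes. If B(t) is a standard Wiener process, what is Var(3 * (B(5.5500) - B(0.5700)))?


Var(alpha*(B(t)-B(s))) = alpha^2 * (t-s)
= 3^2 * (5.5500 - 0.5700)
= 9 * 4.9800
= 44.8200

44.8200


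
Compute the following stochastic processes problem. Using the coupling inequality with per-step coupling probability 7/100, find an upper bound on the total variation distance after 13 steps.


TV distance bound <= (1-delta)^n
= (1 - 0.0700)^13
= 0.9300^13
= 0.3893

0.3893


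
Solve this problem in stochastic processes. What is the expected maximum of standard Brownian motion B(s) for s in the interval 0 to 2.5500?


E(max B(s)) = sqrt(2t/pi)
= sqrt(2*2.5500/pi)
= sqrt(1.6234)
= 1.2741

1.2741


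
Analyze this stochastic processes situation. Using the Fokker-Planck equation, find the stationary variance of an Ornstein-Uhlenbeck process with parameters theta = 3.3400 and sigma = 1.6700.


Stationary variance = sigma^2 / (2*theta)
= 1.6700^2 / (2*3.3400)
= 2.7889 / 6.6800
= 0.4175

0.4175


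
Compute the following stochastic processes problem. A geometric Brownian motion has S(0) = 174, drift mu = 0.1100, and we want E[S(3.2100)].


E[S(t)] = S(0) * exp(mu * t)
= 174 * exp(0.1100 * 3.2100)
= 174 * 1.4235
= 247.6844

247.6844


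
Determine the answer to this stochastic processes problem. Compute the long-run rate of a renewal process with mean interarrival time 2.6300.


Long-run renewal rate = 1/E(X)
= 1/2.6300
= 0.3802

0.3802


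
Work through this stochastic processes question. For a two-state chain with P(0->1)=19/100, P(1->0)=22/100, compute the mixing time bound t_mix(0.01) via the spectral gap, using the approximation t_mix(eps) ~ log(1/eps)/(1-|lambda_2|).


lambda_2 = |1 - p01 - p10| = |1 - 0.1900 - 0.2200| = 0.5900
t_mix ~ log(1/eps)/(1 - |lambda_2|)
= log(100)/(1 - 0.5900) = 4.6052/0.4100
= 11.2321

11.2321


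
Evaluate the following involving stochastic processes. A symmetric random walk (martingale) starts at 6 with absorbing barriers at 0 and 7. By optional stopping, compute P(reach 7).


By optional stopping theorem: E(M at tau) = M(0) = 6
P(hit 7)*7 + P(hit 0)*0 = 6
P(hit 7) = (6 - 0)/(7 - 0) = 6/7 = 0.8571

0.8571


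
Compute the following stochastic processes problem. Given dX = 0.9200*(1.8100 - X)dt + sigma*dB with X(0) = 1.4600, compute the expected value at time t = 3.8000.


E[X(t)] = mu + (X(0) - mu)*exp(-theta*t)
= 1.8100 + (1.4600 - 1.8100)*exp(-0.9200*3.8000)
= 1.8100 + -0.3500 * 0.0303
= 1.7994

1.7994


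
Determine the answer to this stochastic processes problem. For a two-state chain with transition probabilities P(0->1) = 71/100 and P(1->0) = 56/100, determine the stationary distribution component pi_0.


Stationary distribution: pi_0 = p10/(p01+p10), pi_1 = p01/(p01+p10)
p01 = 0.7100, p10 = 0.5600
pi_0 = 0.4409

0.4409


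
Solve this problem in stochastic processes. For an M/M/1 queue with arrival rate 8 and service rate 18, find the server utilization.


rho = lambda/mu
= 8/18
= 0.4444

0.4444


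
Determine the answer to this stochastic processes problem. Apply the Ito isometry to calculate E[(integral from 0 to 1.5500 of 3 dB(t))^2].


By Ito isometry: E[(int f dB)^2] = int f^2 dt
= 3^2 * 1.5500
= 9 * 1.5500 = 13.9500

13.9500


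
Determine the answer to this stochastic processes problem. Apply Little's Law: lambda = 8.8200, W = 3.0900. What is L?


Little's Law: L = lambda * W
= 8.8200 * 3.0900
= 27.2538

27.2538


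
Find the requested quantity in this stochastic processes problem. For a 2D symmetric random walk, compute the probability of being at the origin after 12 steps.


P = C(12,6)^2 / 4^12
= 924^2 / 16777216
= 853776 / 16777216
= 0.0509

0.0509


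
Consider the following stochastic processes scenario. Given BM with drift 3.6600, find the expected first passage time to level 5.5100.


Expected first passage time = a/mu
= 5.5100/3.6600
= 1.5055

1.5055


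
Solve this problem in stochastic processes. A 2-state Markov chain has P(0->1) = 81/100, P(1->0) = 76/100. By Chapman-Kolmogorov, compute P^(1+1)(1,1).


P^2 = P^1 * P^1
Computing via matrix multiplication of the transition matrix.
Entry (1,1) of P^2 = 0.6732

0.6732


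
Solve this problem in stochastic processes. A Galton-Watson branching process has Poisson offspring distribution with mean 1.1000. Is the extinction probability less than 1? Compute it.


Since mu = 1.1000 > 1, extinction prob q < 1.
Solve s = exp(mu*(s-1)) iteratively.
q = 0.8239

0.8239


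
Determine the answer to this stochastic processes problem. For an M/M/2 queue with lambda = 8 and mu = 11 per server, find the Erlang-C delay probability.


a = lambda/mu = 0.7273
rho = a/c = 0.3636
Erlang-C formula applied:
C(c,a) = 0.1939

0.1939


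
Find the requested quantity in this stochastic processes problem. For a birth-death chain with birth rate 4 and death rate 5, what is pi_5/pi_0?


For birth-death process, pi_n/pi_0 = (lambda/mu)^n
= (4/5)^5
= 0.3277

0.3277


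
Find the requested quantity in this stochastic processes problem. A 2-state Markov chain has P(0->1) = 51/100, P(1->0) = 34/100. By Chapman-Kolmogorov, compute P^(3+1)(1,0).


P^4 = P^3 * P^1
Computing via matrix multiplication of the transition matrix.
Entry (1,0) of P^4 = 0.3998

0.3998


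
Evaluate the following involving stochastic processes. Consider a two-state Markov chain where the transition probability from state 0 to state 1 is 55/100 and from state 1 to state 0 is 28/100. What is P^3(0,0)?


Computing P^3 by matrix multiplication.
P = [[0.4500, 0.5500], [0.2800, 0.7200]]
After raising P to the power 3:
P^3(0,0) = 0.3406

0.3406


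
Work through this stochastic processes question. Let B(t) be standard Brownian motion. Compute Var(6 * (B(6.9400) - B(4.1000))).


Var(alpha*(B(t)-B(s))) = alpha^2 * (t-s)
= 6^2 * (6.9400 - 4.1000)
= 36 * 2.8400
= 102.2400

102.2400


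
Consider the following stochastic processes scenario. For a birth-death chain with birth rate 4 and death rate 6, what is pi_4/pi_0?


For birth-death process, pi_n/pi_0 = (lambda/mu)^n
= (4/6)^4
= 0.1975

0.1975


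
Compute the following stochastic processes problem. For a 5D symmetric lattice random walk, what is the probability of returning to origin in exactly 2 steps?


P(return in 2 steps) = P(reverse first step) = 1/(2d)
= 1/10
= 0.1000

0.1000


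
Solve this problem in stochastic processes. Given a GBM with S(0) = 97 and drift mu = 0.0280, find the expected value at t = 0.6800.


E[S(t)] = S(0) * exp(mu * t)
= 97 * exp(0.0280 * 0.6800)
= 97 * 1.0192
= 98.8646

98.8646


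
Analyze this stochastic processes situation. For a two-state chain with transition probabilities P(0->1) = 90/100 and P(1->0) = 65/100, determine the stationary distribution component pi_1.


Stationary distribution: pi_0 = p10/(p01+p10), pi_1 = p01/(p01+p10)
p01 = 0.9000, p10 = 0.6500
pi_1 = 0.5806

0.5806


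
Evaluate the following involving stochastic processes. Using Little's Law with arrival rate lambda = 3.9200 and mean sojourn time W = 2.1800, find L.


Little's Law: L = lambda * W
= 3.9200 * 2.1800
= 8.5456

8.5456


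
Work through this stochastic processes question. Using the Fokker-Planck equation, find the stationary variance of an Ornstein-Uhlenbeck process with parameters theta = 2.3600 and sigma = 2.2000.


Stationary variance = sigma^2 / (2*theta)
= 2.2000^2 / (2*2.3600)
= 4.8400 / 4.7200
= 1.0254

1.0254


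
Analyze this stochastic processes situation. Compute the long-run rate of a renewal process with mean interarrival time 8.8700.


Long-run renewal rate = 1/E(X)
= 1/8.8700
= 0.1127

0.1127


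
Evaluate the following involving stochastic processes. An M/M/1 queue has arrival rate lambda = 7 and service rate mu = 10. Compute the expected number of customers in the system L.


rho = 7/10 = 0.7000
L = rho/(1-rho)
= 0.7000/0.3000
= 2.3333

2.3333


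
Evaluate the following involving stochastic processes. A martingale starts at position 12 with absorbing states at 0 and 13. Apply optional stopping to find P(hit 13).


By optional stopping theorem: E(M at tau) = M(0) = 12
P(hit 13)*13 + P(hit 0)*0 = 12
P(hit 13) = (12 - 0)/(13 - 0) = 12/13 = 0.9231

0.9231


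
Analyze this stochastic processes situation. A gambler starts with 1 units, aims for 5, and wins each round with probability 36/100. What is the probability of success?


Gambler's ruin formula:
r = q/p = 0.6400/0.3600 = 1.7778
P(win) = (1 - r^i)/(1 - r^N)
= (1 - 1.7778^1)/(1 - 1.7778^5)
= 0.0464

0.0464


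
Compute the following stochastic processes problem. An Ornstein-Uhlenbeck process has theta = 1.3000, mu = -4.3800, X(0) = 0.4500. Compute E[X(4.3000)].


E[X(t)] = mu + (X(0) - mu)*exp(-theta*t)
= -4.3800 + (0.4500 - -4.3800)*exp(-1.3000*4.3000)
= -4.3800 + 4.8300 * 0.0037
= -4.3620

-4.3620


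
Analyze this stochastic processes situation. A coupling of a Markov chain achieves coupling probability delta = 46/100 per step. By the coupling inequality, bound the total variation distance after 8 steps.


TV distance bound <= (1-delta)^n
= (1 - 0.4600)^8
= 0.5400^8
= 0.0072

0.0072


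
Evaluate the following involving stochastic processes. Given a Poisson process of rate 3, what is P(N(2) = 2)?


P(N(t)=k) = (lambda*t)^k * exp(-lambda*t) / k!
lambda*t = 6
= 6^2 * exp(-6) / 2!
= 36 * 0.0025 / 2
= 0.0446

0.0446


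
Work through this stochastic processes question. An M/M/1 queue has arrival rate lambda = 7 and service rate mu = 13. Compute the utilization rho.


rho = lambda/mu
= 7/13
= 0.5385

0.5385


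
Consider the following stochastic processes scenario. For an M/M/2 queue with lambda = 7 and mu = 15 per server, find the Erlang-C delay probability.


a = lambda/mu = 0.4667
rho = a/c = 0.2333
Erlang-C formula applied:
C(c,a) = 0.0883

0.0883


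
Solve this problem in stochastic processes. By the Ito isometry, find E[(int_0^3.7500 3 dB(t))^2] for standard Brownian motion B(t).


By Ito isometry: E[(int f dB)^2] = int f^2 dt
= 3^2 * 3.7500
= 9 * 3.7500 = 33.7500

33.7500


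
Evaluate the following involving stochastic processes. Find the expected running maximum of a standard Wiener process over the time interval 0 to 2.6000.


E(max B(s)) = sqrt(2t/pi)
= sqrt(2*2.6000/pi)
= sqrt(1.6552)
= 1.2866

1.2866


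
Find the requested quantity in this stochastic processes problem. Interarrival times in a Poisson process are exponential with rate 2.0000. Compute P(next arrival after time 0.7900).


P(X > t) = exp(-lambda * t)
= exp(-2.0000 * 0.7900)
= exp(-1.5800) = 0.2060

0.2060


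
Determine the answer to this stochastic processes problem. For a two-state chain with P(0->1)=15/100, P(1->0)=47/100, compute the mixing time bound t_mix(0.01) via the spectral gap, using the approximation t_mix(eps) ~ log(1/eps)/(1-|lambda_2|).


lambda_2 = |1 - p01 - p10| = |1 - 0.1500 - 0.4700| = 0.3800
t_mix ~ log(1/eps)/(1 - |lambda_2|)
= log(100)/(1 - 0.3800) = 4.6052/0.6200
= 7.4277

7.4277


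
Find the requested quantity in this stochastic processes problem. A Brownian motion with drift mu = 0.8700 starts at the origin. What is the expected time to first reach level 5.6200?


Expected first passage time = a/mu
= 5.6200/0.8700
= 6.4598

6.4598


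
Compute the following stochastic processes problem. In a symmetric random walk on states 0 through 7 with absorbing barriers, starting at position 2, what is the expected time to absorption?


For symmetric RW on 0,...,N with absorbing barriers, E(i) = i*(N-i)
E(2) = 2 * 5 = 10

10


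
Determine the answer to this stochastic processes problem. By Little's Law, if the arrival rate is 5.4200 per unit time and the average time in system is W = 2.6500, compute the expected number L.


Little's Law: L = lambda * W
= 5.4200 * 2.6500
= 14.3630

14.3630


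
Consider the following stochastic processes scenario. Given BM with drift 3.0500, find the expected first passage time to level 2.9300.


Expected first passage time = a/mu
= 2.9300/3.0500
= 0.9607

0.9607


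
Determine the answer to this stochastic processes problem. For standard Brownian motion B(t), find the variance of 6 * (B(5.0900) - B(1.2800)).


Var(alpha*(B(t)-B(s))) = alpha^2 * (t-s)
= 6^2 * (5.0900 - 1.2800)
= 36 * 3.8100
= 137.1600

137.1600


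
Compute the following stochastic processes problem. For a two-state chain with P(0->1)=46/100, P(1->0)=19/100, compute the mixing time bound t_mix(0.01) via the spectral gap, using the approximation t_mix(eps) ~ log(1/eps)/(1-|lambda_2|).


lambda_2 = |1 - p01 - p10| = |1 - 0.4600 - 0.1900| = 0.3500
t_mix ~ log(1/eps)/(1 - |lambda_2|)
= log(100)/(1 - 0.3500) = 4.6052/0.6500
= 7.0849

7.0849


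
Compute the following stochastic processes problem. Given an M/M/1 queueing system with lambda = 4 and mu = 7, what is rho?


rho = lambda/mu
= 4/7
= 0.5714

0.5714


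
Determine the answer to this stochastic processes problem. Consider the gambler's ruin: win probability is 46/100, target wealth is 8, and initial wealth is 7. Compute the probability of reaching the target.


Gambler's ruin formula:
r = q/p = 0.5400/0.4600 = 1.1739
P(win) = (1 - r^i)/(1 - r^N)
= (1 - 1.1739^7)/(1 - 1.1739^8)
= 0.7950

0.7950


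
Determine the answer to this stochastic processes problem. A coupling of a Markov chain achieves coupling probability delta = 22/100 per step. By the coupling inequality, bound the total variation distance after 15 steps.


TV distance bound <= (1-delta)^n
= (1 - 0.2200)^15
= 0.7800^15
= 0.0241

0.0241


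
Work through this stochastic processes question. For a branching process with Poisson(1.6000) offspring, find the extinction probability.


Since mu = 1.6000 > 1, extinction prob q < 1.
Solve s = exp(mu*(s-1)) iteratively.
q = 0.3580

0.3580


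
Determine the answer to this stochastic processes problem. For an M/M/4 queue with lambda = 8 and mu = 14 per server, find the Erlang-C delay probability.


a = lambda/mu = 0.5714
rho = a/c = 0.1429
Erlang-C formula applied:
C(c,a) = 0.0029

0.0029


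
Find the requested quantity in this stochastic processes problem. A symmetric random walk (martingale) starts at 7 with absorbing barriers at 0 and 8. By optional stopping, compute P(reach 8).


By optional stopping theorem: E(M at tau) = M(0) = 7
P(hit 8)*8 + P(hit 0)*0 = 7
P(hit 8) = (7 - 0)/(8 - 0) = 7/8 = 0.8750

0.8750


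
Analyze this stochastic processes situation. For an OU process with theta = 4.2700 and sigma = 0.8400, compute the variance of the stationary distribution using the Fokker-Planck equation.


Stationary variance = sigma^2 / (2*theta)
= 0.8400^2 / (2*4.2700)
= 0.7056 / 8.5400
= 0.0826

0.0826


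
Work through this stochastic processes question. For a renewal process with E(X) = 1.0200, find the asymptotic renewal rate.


Long-run renewal rate = 1/E(X)
= 1/1.0200
= 0.9804

0.9804


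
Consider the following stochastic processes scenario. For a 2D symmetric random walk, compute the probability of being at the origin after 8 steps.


P = C(8,4)^2 / 4^8
= 70^2 / 65536
= 4900 / 65536
= 0.0748

0.0748


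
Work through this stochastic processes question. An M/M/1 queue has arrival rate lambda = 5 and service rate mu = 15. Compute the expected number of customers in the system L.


rho = 5/15 = 0.3333
L = rho/(1-rho)
= 0.3333/0.6667
= 0.5000

0.5000


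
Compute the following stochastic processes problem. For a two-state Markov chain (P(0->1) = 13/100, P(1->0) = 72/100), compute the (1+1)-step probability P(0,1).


P^2 = P^1 * P^1
Computing via matrix multiplication of the transition matrix.
Entry (0,1) of P^2 = 0.1495

0.1495


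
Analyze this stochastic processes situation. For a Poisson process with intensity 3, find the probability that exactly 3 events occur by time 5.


P(N(t)=k) = (lambda*t)^k * exp(-lambda*t) / k!
lambda*t = 15
= 15^3 * exp(-15) / 3!
= 3375 * 3.0590e-07 / 6
= 1.7207e-04

1.7207e-04


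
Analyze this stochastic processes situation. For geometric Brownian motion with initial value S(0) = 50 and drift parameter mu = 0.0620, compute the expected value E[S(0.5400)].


E[S(t)] = S(0) * exp(mu * t)
= 50 * exp(0.0620 * 0.5400)
= 50 * 1.0340
= 51.7023

51.7023


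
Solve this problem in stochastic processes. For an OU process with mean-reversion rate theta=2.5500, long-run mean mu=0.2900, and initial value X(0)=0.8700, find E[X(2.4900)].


E[X(t)] = mu + (X(0) - mu)*exp(-theta*t)
= 0.2900 + (0.8700 - 0.2900)*exp(-2.5500*2.4900)
= 0.2900 + 0.5800 * 0.0017
= 0.2910

0.2910


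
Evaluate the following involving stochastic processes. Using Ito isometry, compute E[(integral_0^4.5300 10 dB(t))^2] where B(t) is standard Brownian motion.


By Ito isometry: E[(int f dB)^2] = int f^2 dt
= 10^2 * 4.5300
= 100 * 4.5300 = 453.0000

453.0000


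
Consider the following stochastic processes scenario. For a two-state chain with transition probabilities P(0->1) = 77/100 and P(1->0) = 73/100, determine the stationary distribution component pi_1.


Stationary distribution: pi_0 = p10/(p01+p10), pi_1 = p01/(p01+p10)
p01 = 0.7700, p10 = 0.7300
pi_1 = 0.5133

0.5133


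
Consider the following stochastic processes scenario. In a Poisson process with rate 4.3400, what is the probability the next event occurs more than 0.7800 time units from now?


P(X > t) = exp(-lambda * t)
= exp(-4.3400 * 0.7800)
= exp(-3.3852) = 0.0339

0.0339


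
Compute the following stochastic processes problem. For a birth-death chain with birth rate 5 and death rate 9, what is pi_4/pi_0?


For birth-death process, pi_n/pi_0 = (lambda/mu)^n
= (5/9)^4
= 0.0953

0.0953


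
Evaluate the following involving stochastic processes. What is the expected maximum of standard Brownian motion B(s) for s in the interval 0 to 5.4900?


E(max B(s)) = sqrt(2t/pi)
= sqrt(2*5.4900/pi)
= sqrt(3.4950)
= 1.8695

1.8695


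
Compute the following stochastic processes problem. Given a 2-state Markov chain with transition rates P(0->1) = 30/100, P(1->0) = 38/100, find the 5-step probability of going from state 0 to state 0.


Computing P^5 by matrix multiplication.
P = [[0.7000, 0.3000], [0.3800, 0.6200]]
After raising P to the power 5:
P^5(0,0) = 0.5603

0.5603


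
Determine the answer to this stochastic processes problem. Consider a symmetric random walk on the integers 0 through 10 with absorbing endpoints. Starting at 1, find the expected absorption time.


For symmetric RW on 0,...,N with absorbing barriers, E(i) = i*(N-i)
E(1) = 1 * 9 = 9

9


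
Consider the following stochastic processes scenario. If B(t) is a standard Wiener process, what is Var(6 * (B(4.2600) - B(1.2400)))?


Var(alpha*(B(t)-B(s))) = alpha^2 * (t-s)
= 6^2 * (4.2600 - 1.2400)
= 36 * 3.0200
= 108.7200

108.7200


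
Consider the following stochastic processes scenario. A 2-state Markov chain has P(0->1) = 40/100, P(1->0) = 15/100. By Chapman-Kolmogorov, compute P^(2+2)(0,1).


P^4 = P^2 * P^2
Computing via matrix multiplication of the transition matrix.
Entry (0,1) of P^4 = 0.6975

0.6975


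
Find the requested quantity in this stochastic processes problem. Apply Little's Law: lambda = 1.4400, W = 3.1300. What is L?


Little's Law: L = lambda * W
= 1.4400 * 3.1300
= 4.5072

4.5072


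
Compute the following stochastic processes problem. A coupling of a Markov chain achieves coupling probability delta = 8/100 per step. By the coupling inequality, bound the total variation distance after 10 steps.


TV distance bound <= (1-delta)^n
= (1 - 0.0800)^10
= 0.9200^10
= 0.4344

0.4344


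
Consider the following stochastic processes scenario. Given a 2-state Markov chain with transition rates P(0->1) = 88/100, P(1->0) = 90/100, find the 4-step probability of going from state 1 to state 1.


Computing P^4 by matrix multiplication.
P = [[0.1200, 0.8800], [0.9000, 0.1000]]
After raising P to the power 4:
P^4(1,1) = 0.6815

0.6815


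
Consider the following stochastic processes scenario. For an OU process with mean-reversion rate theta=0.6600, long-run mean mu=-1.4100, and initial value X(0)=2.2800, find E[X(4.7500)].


E[X(t)] = mu + (X(0) - mu)*exp(-theta*t)
= -1.4100 + (2.2800 - -1.4100)*exp(-0.6600*4.7500)
= -1.4100 + 3.6900 * 0.0435
= -1.2495

-1.2495


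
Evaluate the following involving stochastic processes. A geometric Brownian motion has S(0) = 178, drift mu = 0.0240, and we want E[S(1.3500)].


E[S(t)] = S(0) * exp(mu * t)
= 178 * exp(0.0240 * 1.3500)
= 178 * 1.0329
= 183.8616

183.8616


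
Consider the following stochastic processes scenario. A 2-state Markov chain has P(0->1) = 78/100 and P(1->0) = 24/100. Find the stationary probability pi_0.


Stationary distribution: pi_0 = p10/(p01+p10), pi_1 = p01/(p01+p10)
p01 = 0.7800, p10 = 0.2400
pi_0 = 0.2353

0.2353


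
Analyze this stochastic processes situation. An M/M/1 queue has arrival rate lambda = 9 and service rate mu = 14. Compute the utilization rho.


rho = lambda/mu
= 9/14
= 0.6429

0.6429


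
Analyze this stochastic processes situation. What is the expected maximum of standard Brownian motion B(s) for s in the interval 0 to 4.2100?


E(max B(s)) = sqrt(2t/pi)
= sqrt(2*4.2100/pi)
= sqrt(2.6802)
= 1.6371

1.6371


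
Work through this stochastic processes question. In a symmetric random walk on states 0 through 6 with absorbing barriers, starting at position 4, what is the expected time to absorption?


For symmetric RW on 0,...,N with absorbing barriers, E(i) = i*(N-i)
E(4) = 4 * 2 = 8

8


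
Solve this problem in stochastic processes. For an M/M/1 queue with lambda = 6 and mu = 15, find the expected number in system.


rho = 6/15 = 0.4000
L = rho/(1-rho)
= 0.4000/0.6000
= 0.6667

0.6667


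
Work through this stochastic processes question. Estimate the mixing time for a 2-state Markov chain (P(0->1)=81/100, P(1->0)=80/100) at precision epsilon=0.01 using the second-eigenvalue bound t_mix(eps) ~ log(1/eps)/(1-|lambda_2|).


lambda_2 = |1 - p01 - p10| = |1 - 0.8100 - 0.8000| = 0.6100
t_mix ~ log(1/eps)/(1 - |lambda_2|)
= log(100)/(1 - 0.6100) = 4.6052/0.3900
= 11.8081

11.8081


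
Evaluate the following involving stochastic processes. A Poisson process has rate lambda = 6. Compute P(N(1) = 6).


P(N(t)=k) = (lambda*t)^k * exp(-lambda*t) / k!
lambda*t = 6
= 6^6 * exp(-6) / 6!
= 46656 * 0.0025 / 720
= 0.1606

0.1606


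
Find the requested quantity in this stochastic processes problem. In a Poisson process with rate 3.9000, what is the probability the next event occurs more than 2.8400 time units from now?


P(X > t) = exp(-lambda * t)
= exp(-3.9000 * 2.8400)
= exp(-11.0760) = 1.5479e-05

1.5479e-05


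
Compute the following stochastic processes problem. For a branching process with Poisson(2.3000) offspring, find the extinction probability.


Since mu = 2.3000 > 1, extinction prob q < 1.
Solve s = exp(mu*(s-1)) iteratively.
q = 0.1376

0.1376


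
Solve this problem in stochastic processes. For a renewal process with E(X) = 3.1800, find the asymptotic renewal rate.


Long-run renewal rate = 1/E(X)
= 1/3.1800
= 0.3145

0.3145


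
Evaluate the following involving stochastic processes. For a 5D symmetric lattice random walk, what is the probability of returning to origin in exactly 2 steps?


P(return in 2 steps) = P(reverse first step) = 1/(2d)
= 1/10
= 0.1000

0.1000


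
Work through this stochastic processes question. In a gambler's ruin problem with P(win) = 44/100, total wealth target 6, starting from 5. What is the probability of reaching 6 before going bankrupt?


Gambler's ruin formula:
r = q/p = 0.5600/0.4400 = 1.2727
P(win) = (1 - r^i)/(1 - r^N)
= (1 - 1.2727^5)/(1 - 1.2727^6)
= 0.7198

0.7198


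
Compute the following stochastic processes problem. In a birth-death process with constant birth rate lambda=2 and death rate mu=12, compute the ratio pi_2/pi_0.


For birth-death process, pi_n/pi_0 = (lambda/mu)^n
= (2/12)^2
= 0.0278

0.0278


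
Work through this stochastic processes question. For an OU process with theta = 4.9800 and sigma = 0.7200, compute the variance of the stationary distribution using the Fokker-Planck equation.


Stationary variance = sigma^2 / (2*theta)
= 0.7200^2 / (2*4.9800)
= 0.5184 / 9.9600
= 0.0520

0.0520
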